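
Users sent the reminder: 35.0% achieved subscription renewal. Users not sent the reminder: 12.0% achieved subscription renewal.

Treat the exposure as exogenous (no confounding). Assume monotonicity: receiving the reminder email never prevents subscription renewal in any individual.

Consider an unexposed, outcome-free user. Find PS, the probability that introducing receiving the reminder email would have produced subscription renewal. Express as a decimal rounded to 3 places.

p₁ = 0.35, p₀ = 0.12.
Under exogeneity and monotonicity, PS = (p₁ − p₀) / (1 − p₀).
PS = (0.35 − 0.12) / (1 − 0.12) = 0.23 / 0.88 ≈ 0.2614

PS ≈ 0.261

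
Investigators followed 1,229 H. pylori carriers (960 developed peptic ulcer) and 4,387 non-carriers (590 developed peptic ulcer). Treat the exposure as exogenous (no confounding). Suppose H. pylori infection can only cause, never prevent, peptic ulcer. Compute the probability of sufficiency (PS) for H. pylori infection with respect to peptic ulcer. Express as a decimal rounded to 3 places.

PS ≈ 0.747

p₁ = P(outcome | exposed) = 960/1229 = 0.78112
p₀ = P(outcome | unexposed) = 590/4387 = 0.13449
Under exogeneity and monotonicity, PS = (p₁ − p₀) / (1 − p₀).
PS = (0.78112 − 0.13449) / (1 − 0.13449) = 0.64663 / 0.86551 ≈ 0.7471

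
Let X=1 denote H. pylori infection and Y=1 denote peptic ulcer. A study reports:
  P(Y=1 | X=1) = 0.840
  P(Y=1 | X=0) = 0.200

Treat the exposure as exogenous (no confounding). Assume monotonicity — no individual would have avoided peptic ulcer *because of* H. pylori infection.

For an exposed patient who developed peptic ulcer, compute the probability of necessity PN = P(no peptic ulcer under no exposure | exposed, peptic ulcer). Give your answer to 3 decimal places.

PN ≈ 0.762

Let p₁ = 0.84, p₀ = 0.2.
Under exogeneity and monotonicity, PN = (p₁ − p₀) / p₁.
PN = (0.84 − 0.2) / 0.84 = 0.64 / 0.84 ≈ 0.7619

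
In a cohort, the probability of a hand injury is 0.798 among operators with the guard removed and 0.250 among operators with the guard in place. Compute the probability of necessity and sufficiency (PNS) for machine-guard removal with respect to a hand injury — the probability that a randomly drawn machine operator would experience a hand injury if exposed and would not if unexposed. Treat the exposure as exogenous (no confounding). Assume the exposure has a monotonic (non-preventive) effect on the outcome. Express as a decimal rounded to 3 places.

Let p₁ = 0.798, p₀ = 0.25.
Under exogeneity and monotonicity, PNS = p₁ − p₀.
PNS = 0.798 − 0.25 = 0.548

PNS ≈ 0.548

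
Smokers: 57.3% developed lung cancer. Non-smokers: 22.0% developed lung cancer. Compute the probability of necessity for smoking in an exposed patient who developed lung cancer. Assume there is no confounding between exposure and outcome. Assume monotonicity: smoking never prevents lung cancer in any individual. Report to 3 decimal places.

PN ≈ 0.616

p₁ = 0.573, p₀ = 0.22.
Under exogeneity and monotonicity, PN = (p₁ − p₀) / p₁.
PN = (0.573 − 0.22) / 0.573 = 0.353 / 0.573 ≈ 0.6161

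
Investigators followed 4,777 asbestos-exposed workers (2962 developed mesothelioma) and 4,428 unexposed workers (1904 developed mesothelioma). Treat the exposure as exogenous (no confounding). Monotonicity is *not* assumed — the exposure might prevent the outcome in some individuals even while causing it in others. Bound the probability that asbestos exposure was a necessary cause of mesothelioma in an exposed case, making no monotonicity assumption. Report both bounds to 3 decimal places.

0.307 ≤ PN ≤ 0.919

p₁ = P(outcome | exposed) = 2962/4777 = 0.62005
p₀ = P(outcome | unexposed) = 1904/4428 = 0.42999
Under exogeneity alone the bounds on PN are max{0,(p₁−p₀)/p₁} ≤ PN ≤ min{1,(1−p₀)/p₁}.
  lower = (p₁ − p₀)/p₁ = 0.19006 / 0.62005 ≈ 0.3065
  upper = min{1, (1 − p₀)/p₁} = 0.57001 / 0.62005 ≈ 0.9193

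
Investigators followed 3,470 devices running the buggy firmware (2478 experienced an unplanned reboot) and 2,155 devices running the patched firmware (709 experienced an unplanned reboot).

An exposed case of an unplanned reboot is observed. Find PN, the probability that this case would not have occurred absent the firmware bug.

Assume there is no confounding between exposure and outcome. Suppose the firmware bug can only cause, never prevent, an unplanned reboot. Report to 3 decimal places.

PN ≈ 0.539

p₁ = P(outcome | exposed) = 2478/3470 = 0.71412
p₀ = P(outcome | unexposed) = 709/2155 = 0.329
Under exogeneity and monotonicity, PN = (p₁ − p₀) / p₁.
PN = (0.71412 − 0.329) / 0.71412 = 0.38512 / 0.71412 ≈ 0.5393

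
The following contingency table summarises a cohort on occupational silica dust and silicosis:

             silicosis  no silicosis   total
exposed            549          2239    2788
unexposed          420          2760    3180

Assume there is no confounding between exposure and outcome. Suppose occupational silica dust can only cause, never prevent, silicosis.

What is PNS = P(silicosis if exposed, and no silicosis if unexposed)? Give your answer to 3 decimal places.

PNS ≈ 0.065

p₁ = P(outcome | exposed) = 549/2788 = 0.19692
p₀ = P(outcome | unexposed) = 420/3180 = 0.13208
Under exogeneity and monotonicity, PNS = p₁ − p₀.
PNS = 0.19692 − 0.13208 = 0.06484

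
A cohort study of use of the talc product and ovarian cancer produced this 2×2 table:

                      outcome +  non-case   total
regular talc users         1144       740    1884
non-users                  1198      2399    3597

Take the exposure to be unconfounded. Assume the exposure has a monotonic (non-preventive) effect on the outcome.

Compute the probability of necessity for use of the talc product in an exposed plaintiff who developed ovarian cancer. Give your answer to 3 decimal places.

PN ≈ 0.452

p₁ = P(outcome | exposed) = 1144/1884 = 0.60722
p₀ = P(outcome | unexposed) = 1198/3597 = 0.33306
Under exogeneity and monotonicity, PN = (p₁ − p₀)/p₁.
PN = (0.60722 − 0.33306) / 0.60722 ≈ 0.4515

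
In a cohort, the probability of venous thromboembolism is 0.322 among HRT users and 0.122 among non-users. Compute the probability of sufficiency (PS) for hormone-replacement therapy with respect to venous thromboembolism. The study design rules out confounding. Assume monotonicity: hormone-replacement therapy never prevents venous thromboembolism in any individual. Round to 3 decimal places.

Let p₁ = 0.322, p₀ = 0.122.
Under exogeneity and monotonicity, PS = (p₁ − p₀) / (1 − p₀).
PS = (0.322 − 0.122) / (1 − 0.122) = 0.2 / 0.878 ≈ 0.2278

PS ≈ 0.228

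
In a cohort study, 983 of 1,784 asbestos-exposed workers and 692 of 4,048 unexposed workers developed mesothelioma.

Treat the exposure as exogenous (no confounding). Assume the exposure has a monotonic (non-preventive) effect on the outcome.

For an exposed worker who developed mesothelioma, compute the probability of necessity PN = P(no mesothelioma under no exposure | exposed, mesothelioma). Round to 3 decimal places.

PN ≈ 0.690

p₁ = P(outcome | exposed) = 983/1784 = 0.55101
p₀ = P(outcome | unexposed) = 692/4048 = 0.17095
Under exogeneity and monotonicity, PN = (p₁ − p₀) / p₁.
PN = (0.55101 − 0.17095) / 0.55101 = 0.38006 / 0.55101 ≈ 0.6898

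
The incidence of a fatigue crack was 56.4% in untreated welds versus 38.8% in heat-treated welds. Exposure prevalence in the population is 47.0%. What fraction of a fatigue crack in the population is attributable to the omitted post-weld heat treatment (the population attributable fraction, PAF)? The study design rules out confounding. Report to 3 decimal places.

PAF ≈ 0.176

p₁ = 0.564, p₀ = 0.388.
Overall risk P(Y=1) = π·p₁ + (1−π)·p₀ = 0.47×0.564 + 0.53×0.388 = 0.47072.
Under exogeneity, PAF = [P(Y=1) − p₀] / P(Y=1).
PAF = (0.47072 − 0.388) / 0.47072 ≈ 0.1757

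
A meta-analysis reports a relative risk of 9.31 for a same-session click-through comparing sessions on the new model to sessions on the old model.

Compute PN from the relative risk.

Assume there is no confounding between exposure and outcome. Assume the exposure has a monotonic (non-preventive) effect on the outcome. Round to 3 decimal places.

Under exogeneity and monotonicity, PN = (RR − 1) / RR = 1 − 1/RR.
PN = (9.31 − 1) / 9.31 = 8.31 / 9.31 ≈ 0.8926

PN ≈ 0.893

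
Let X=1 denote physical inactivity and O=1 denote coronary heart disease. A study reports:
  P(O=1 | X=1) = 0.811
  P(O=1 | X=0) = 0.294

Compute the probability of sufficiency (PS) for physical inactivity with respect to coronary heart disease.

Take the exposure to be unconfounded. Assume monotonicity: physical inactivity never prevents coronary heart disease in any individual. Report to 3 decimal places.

Let p₁ = 0.811, p₀ = 0.294.
Under exogeneity and monotonicity, PS = (p₁ − p₀) / (1 − p₀).
PS = (0.811 − 0.294) / (1 − 0.294) = 0.517 / 0.706 ≈ 0.7323

PS ≈ 0.732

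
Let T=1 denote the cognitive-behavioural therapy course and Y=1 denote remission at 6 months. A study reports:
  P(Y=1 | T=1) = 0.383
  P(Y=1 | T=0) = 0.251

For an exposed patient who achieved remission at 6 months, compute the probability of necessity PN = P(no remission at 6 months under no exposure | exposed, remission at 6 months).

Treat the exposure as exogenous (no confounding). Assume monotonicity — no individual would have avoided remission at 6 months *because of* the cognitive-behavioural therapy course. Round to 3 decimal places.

PN ≈ 0.345

Let p₁ = 0.383, p₀ = 0.251.
Under exogeneity and monotonicity, PN = (p₁ − p₀) / p₁.
PN = (0.383 − 0.251) / 0.383 = 0.132 / 0.383 ≈ 0.3446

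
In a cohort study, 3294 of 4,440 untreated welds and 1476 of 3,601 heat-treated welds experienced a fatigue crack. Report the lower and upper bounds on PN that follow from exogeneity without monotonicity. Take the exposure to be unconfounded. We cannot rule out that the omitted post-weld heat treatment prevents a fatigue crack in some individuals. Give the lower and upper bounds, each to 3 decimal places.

0.448 ≤ PN ≤ 0.795

p₁ = P(outcome | exposed) = 3294/4440 = 0.74189
p₀ = P(outcome | unexposed) = 1476/3601 = 0.40989
Under exogeneity alone the bounds on PN are max{0,(p₁−p₀)/p₁} ≤ PN ≤ min{1,(1−p₀)/p₁}.
  lower = (p₁ − p₀)/p₁ = 0.33201 / 0.74189 ≈ 0.4475
  upper = min{1, (1 − p₀)/p₁} = 0.59011 / 0.74189 ≈ 0.7954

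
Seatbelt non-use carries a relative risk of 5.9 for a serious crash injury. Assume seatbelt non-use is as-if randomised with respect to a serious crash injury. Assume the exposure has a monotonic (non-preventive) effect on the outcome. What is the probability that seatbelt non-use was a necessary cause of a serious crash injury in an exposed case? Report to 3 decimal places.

Under exogeneity and monotonicity, PN = (RR − 1) / RR = 1 − 1/RR.
PN = (5.9 − 1) / 5.9 = 4.9 / 5.9 ≈ 0.8305

PN ≈ 0.831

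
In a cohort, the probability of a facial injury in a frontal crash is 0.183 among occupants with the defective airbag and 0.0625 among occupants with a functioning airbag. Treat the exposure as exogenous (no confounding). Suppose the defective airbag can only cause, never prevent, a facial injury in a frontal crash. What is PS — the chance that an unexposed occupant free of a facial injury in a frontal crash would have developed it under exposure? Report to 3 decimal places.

Let p₁ = 0.183, p₀ = 0.0625.
Under exogeneity and monotonicity, PS = (p₁ − p₀) / (1 − p₀).
PS = (0.183 − 0.0625) / (1 − 0.0625) = 0.1205 / 0.9375 ≈ 0.1285

PS ≈ 0.129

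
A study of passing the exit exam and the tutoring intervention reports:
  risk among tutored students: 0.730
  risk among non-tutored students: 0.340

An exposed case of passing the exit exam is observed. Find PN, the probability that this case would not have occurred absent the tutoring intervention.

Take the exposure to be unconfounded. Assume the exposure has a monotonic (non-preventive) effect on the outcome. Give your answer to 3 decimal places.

Let p₁ = 0.73, p₀ = 0.34.
Under exogeneity and monotonicity, PN = (p₁ − p₀) / p₁.
PN = (0.73 − 0.34) / 0.73 = 0.39 / 0.73 ≈ 0.5342

PN ≈ 0.534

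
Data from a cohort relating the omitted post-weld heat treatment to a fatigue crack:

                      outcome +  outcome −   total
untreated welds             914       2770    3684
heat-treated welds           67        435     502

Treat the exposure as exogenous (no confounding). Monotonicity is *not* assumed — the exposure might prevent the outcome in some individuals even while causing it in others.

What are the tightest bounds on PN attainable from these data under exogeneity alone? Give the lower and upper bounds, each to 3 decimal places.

p₁ = P(outcome | exposed) = 914/3684 = 0.2481
p₀ = P(outcome | unexposed) = 67/502 = 0.13347
Under exogeneity alone the bounds on PN are max{0,(p₁−p₀)/p₁} ≤ PN ≤ min{1,(1−p₀)/p₁}.
  lower = (p₁ − p₀)/p₁ = 0.11463 / 0.2481 ≈ 0.4620
  upper = min{1, (1 − p₀)/p₁} = 0.86653 / 0.2481 ≈ 3.4927 → capped at 1

0.462 ≤ PN ≤ 1.000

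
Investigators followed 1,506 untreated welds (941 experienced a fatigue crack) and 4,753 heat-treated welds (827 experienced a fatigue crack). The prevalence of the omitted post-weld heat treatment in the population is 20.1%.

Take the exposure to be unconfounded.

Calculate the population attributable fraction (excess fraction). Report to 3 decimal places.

p₁ = P(outcome | exposed) = 941/1506 = 0.62483
p₀ = P(outcome | unexposed) = 827/4753 = 0.174
Overall risk P(Y=1) = π·p₁ + (1−π)·p₀ = 0.201×0.62483 + 0.799×0.174 = 0.26461.
Under exogeneity, PAF = [P(Y=1) − p₀] / P(Y=1).
PAF = (0.26461 − 0.174) / 0.26461 ≈ 0.3425

PAF ≈ 0.342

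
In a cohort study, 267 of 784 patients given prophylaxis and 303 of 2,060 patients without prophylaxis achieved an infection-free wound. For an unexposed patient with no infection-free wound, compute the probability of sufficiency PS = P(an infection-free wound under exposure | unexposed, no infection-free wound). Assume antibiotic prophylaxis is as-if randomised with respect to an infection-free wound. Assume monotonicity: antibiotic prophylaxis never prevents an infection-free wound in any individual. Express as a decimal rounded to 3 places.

PS ≈ 0.227

p₁ = P(outcome | exposed) = 267/784 = 0.34056
p₀ = P(outcome | unexposed) = 303/2060 = 0.14709
Under exogeneity and monotonicity, PS = (p₁ − p₀) / (1 − p₀).
PS = (0.34056 − 0.14709) / (1 − 0.14709) = 0.19347 / 0.85291 ≈ 0.2268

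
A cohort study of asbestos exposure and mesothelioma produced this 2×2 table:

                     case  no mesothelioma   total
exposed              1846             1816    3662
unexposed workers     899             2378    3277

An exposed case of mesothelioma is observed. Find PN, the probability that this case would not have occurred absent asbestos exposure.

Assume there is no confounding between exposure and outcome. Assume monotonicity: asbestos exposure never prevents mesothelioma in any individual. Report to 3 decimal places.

PN ≈ 0.456

p₁ = P(outcome | exposed) = 1846/3662 = 0.5041
p₀ = P(outcome | unexposed) = 899/3277 = 0.27434
Under exogeneity and monotonicity, PN = (p₁ − p₀) / p₁.
PN = (0.5041 − 0.27434) / 0.5041 = 0.22976 / 0.5041 ≈ 0.4558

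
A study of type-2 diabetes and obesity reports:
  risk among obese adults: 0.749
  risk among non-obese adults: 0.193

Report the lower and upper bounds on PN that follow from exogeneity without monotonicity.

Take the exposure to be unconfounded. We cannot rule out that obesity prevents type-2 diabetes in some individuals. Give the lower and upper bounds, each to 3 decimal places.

Let p₁ = 0.749, p₀ = 0.193.
Under exogeneity alone the bounds on PN are max{0,(p₁−p₀)/p₁} ≤ PN ≤ min{1,(1−p₀)/p₁}.
  lower = (p₁ − p₀)/p₁ = 0.556 / 0.749 ≈ 0.7423
  upper = min{1, (1 − p₀)/p₁} = 0.807 / 0.749 ≈ 1.0774 → capped at 1

0.742 ≤ PN ≤ 1.000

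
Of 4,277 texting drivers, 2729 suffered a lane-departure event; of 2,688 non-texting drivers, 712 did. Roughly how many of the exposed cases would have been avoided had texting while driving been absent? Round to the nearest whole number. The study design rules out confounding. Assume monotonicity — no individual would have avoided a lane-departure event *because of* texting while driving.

p₁ = P(outcome | exposed) = 2729/4277 = 0.63806
p₀ = P(outcome | unexposed) = 712/2688 = 0.26488
PN = (p₁ − p₀)/p₁ = (0.63806 − 0.26488) / 0.63806 ≈ 0.58487.
Attributable cases ≈ PN × (exposed cases) = 0.58487 × 2729 ≈ 1596.10.

about 1596 cases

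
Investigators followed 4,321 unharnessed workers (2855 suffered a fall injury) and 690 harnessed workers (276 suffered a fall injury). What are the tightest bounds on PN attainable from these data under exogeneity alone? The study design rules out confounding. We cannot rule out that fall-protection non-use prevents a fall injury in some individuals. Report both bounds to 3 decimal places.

0.395 ≤ PN ≤ 0.908

p₁ = P(outcome | exposed) = 2855/4321 = 0.66073
p₀ = P(outcome | unexposed) = 276/690 = 0.4
Under exogeneity alone the bounds on PN are max{0,(p₁−p₀)/p₁} ≤ PN ≤ min{1,(1−p₀)/p₁}.
  lower = (p₁ − p₀)/p₁ = 0.26073 / 0.66073 ≈ 0.3946
  upper = min{1, (1 − p₀)/p₁} = 0.6 / 0.66073 ≈ 0.9081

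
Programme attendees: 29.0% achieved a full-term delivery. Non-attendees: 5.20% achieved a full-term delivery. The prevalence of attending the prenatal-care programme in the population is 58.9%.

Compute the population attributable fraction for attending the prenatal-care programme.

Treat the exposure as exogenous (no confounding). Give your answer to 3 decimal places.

p₁ = 0.29, p₀ = 0.052.
Overall risk P(Y=1) = π·p₁ + (1−π)·p₀ = 0.589×0.29 + 0.411×0.052 = 0.19218.
Under exogeneity, PAF = [P(Y=1) − p₀] / P(Y=1).
PAF = (0.19218 − 0.052) / 0.19218 ≈ 0.7294

PAF ≈ 0.729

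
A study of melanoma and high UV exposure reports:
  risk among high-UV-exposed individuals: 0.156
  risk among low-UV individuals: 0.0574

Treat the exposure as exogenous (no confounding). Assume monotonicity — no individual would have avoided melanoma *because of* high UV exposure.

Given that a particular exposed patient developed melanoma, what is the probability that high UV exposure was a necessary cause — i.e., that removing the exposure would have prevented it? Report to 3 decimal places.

Let p₁ = 0.156, p₀ = 0.0574.
Under exogeneity and monotonicity, PN = (p₁ − p₀) / p₁.
PN = (0.156 − 0.0574) / 0.156 = 0.0986 / 0.156 ≈ 0.6321

PN ≈ 0.632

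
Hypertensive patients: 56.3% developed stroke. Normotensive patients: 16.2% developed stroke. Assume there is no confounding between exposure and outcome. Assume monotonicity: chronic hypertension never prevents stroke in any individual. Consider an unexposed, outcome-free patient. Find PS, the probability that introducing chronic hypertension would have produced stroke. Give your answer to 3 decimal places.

p₁ = 0.563, p₀ = 0.162.
Under exogeneity and monotonicity, PS = (p₁ − p₀) / (1 − p₀).
PS = (0.563 − 0.162) / (1 − 0.162) = 0.401 / 0.838 ≈ 0.4785

PS ≈ 0.479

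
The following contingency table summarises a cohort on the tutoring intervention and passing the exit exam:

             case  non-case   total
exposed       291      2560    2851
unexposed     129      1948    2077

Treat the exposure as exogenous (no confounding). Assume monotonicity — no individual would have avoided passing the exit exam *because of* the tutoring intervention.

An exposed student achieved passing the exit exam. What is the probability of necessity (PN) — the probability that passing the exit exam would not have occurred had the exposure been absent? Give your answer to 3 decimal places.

p₁ = P(outcome | exposed) = 291/2851 = 0.10207
p₀ = P(outcome | unexposed) = 129/2077 = 0.062109
Under exogeneity and monotonicity, PN = (p₁ − p₀)/p₁.
PN = (0.10207 − 0.062109) / 0.10207 ≈ 0.3915

PN ≈ 0.392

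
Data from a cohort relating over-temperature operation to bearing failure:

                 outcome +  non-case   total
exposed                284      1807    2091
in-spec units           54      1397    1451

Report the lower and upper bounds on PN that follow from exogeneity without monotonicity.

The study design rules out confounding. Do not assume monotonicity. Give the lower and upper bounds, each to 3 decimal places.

p₁ = P(outcome | exposed) = 284/2091 = 0.13582
p₀ = P(outcome | unexposed) = 54/1451 = 0.037216
Under exogeneity alone the bounds on PN are max{0,(p₁−p₀)/p₁} ≤ PN ≤ min{1,(1−p₀)/p₁}.
  lower = (p₁ − p₀)/p₁ = 0.098604 / 0.13582 ≈ 0.7260
  upper = min{1, (1 − p₀)/p₁} = 0.96278 / 0.13582 ≈ 7.0887 → capped at 1

0.726 ≤ PN ≤ 1.000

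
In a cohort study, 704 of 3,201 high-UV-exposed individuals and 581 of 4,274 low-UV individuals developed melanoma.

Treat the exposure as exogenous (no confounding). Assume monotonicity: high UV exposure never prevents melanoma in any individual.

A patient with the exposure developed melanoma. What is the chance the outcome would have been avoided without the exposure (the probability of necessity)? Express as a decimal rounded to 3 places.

p₁ = P(outcome | exposed) = 704/3201 = 0.21993
p₀ = P(outcome | unexposed) = 581/4274 = 0.13594
Under exogeneity and monotonicity, PN = (p₁ − p₀) / p₁.
PN = (0.21993 − 0.13594) / 0.21993 = 0.083993 / 0.21993 ≈ 0.3819

PN ≈ 0.382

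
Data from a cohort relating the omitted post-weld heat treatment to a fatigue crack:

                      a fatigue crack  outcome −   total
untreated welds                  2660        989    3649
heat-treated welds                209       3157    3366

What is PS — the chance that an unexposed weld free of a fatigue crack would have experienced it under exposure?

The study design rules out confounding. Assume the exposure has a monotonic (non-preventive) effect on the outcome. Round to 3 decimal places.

PS ≈ 0.711

p₁ = P(outcome | exposed) = 2660/3649 = 0.72897
p₀ = P(outcome | unexposed) = 209/3366 = 0.062092
Under exogeneity and monotonicity, PS = (p₁ − p₀) / (1 − p₀).
PS = (0.72897 − 0.062092) / (1 − 0.062092) = 0.66688 / 0.93791 ≈ 0.7110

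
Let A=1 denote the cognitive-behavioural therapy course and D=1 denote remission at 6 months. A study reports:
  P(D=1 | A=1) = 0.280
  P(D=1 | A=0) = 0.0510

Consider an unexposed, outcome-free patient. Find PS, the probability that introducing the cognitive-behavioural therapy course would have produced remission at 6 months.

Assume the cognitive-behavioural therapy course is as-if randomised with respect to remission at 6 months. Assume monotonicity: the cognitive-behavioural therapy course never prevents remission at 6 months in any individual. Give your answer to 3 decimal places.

Let p₁ = 0.28, p₀ = 0.051.
Under exogeneity and monotonicity, PS = (p₁ − p₀) / (1 − p₀).
PS = (0.28 − 0.051) / (1 − 0.051) = 0.229 / 0.949 ≈ 0.2413

PS ≈ 0.241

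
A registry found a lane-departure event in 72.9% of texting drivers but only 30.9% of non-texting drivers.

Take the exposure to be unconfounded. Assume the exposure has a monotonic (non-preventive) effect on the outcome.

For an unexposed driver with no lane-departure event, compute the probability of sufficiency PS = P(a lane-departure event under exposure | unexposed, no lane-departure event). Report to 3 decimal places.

p₁ = 0.729, p₀ = 0.309.
Under exogeneity and monotonicity, PS = (p₁ − p₀) / (1 − p₀).
PS = (0.729 − 0.309) / (1 − 0.309) = 0.42 / 0.691 ≈ 0.6078

PS ≈ 0.608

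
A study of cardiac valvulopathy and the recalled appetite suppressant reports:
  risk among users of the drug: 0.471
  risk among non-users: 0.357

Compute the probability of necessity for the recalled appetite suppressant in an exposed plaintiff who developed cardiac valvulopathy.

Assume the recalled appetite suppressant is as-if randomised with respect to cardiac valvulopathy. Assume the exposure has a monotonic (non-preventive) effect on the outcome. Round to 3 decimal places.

Let p₁ = 0.471, p₀ = 0.357.
Under exogeneity and monotonicity, PN = (p₁ − p₀) / p₁.
PN = (0.471 − 0.357) / 0.471 = 0.114 / 0.471 ≈ 0.2420

PN ≈ 0.242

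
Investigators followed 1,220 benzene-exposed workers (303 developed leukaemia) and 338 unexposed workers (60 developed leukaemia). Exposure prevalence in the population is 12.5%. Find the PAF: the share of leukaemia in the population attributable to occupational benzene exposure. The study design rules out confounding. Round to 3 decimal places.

PAF ≈ 0.048

p₁ = P(outcome | exposed) = 303/1220 = 0.24836
p₀ = P(outcome | unexposed) = 60/338 = 0.17751
Overall risk P(Y=1) = π·p₁ + (1−π)·p₀ = 0.125×0.24836 + 0.875×0.17751 = 0.18637.
Under exogeneity, PAF = [P(Y=1) − p₀] / P(Y=1).
PAF = (0.18637 − 0.17751) / 0.18637 ≈ 0.0475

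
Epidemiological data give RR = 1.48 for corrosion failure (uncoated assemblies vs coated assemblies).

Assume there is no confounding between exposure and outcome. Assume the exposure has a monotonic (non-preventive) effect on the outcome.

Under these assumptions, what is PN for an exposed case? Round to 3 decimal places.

PN ≈ 0.324

Under exogeneity and monotonicity, PN = (RR − 1) / RR = 1 − 1/RR.
PN = (1.48 − 1) / 1.48 = 0.48 / 1.48 ≈ 0.3243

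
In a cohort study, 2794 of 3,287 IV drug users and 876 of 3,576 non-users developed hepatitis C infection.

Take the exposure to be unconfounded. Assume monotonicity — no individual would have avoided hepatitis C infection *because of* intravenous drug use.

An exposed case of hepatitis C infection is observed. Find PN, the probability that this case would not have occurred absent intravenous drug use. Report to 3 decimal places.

p₁ = P(outcome | exposed) = 2794/3287 = 0.85002
p₀ = P(outcome | unexposed) = 876/3576 = 0.24497
Under exogeneity and monotonicity, PN = (p₁ − p₀) / p₁.
PN = (0.85002 − 0.24497) / 0.85002 = 0.60505 / 0.85002 ≈ 0.7118

PN ≈ 0.712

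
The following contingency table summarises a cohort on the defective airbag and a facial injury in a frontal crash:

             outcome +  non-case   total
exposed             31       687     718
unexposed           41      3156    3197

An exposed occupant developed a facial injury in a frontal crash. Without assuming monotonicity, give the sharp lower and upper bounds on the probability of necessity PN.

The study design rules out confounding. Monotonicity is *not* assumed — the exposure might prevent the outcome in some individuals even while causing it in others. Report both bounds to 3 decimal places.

p₁ = P(outcome | exposed) = 31/718 = 0.043175
p₀ = P(outcome | unexposed) = 41/3197 = 0.012825
Under exogeneity alone the bounds on PN are max{0,(p₁−p₀)/p₁} ≤ PN ≤ min{1,(1−p₀)/p₁}.
  lower = (p₁ − p₀)/p₁ = 0.030351 / 0.043175 ≈ 0.7030
  upper = min{1, (1 − p₀)/p₁} = 0.98718 / 0.043175 ≈ 22.8643 → capped at 1

0.703 ≤ PN ≤ 1.000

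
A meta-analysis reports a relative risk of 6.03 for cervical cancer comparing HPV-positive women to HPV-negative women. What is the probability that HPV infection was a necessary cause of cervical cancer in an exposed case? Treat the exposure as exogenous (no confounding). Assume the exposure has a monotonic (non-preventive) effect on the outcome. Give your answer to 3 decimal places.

PN ≈ 0.834

Under exogeneity and monotonicity, PN = (RR − 1) / RR = 1 − 1/RR.
PN = (6.03 − 1) / 6.03 = 5.03 / 6.03 ≈ 0.8342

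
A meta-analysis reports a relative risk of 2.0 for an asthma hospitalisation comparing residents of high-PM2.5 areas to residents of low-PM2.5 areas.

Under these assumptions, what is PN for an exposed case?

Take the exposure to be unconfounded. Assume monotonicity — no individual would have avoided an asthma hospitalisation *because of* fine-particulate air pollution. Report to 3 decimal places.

Under exogeneity and monotonicity, PN = (RR − 1) / RR = 1 − 1/RR.
PN = (2.0 − 1) / 2.0 = 1 / 2.0 ≈ 0.5000

PN ≈ 0.500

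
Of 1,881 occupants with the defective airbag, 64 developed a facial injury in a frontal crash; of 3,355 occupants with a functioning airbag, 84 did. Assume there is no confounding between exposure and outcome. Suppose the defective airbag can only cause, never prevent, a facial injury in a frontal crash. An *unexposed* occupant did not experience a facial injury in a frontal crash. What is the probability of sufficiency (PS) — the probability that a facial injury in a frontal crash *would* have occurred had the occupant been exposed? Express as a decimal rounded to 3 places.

PS ≈ 0.009

p₁ = P(outcome | exposed) = 64/1881 = 0.034024
p₀ = P(outcome | unexposed) = 84/3355 = 0.025037
Under exogeneity and monotonicity, PS = (p₁ − p₀) / (1 − p₀).
PS = (0.034024 − 0.025037) / (1 − 0.025037) = 0.0089872 / 0.97496 ≈ 0.0092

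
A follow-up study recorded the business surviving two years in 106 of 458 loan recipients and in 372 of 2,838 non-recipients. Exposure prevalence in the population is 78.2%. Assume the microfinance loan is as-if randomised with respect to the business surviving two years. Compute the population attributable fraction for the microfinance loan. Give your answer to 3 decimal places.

p₁ = P(outcome | exposed) = 106/458 = 0.23144
p₀ = P(outcome | unexposed) = 372/2838 = 0.13108
Overall risk P(Y=1) = π·p₁ + (1−π)·p₀ = 0.782×0.23144 + 0.218×0.13108 = 0.20956.
Under exogeneity, PAF = [P(Y=1) − p₀] / P(Y=1).
PAF = (0.20956 − 0.13108) / 0.20956 ≈ 0.3745

PAF ≈ 0.375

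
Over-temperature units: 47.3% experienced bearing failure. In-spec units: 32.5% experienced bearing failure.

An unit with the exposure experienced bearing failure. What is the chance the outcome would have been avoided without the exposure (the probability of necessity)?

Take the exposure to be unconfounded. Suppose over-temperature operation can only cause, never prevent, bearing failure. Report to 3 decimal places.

p₁ = 0.473, p₀ = 0.325.
Under exogeneity and monotonicity, PN = (p₁ − p₀) / p₁.
PN = (0.473 − 0.325) / 0.473 = 0.148 / 0.473 ≈ 0.3129

PN ≈ 0.313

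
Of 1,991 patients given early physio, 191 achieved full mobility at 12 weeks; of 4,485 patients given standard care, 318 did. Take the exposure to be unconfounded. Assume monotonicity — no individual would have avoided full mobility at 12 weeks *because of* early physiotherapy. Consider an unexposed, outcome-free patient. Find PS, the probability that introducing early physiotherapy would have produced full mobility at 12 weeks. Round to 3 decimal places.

PS ≈ 0.027

p₁ = P(outcome | exposed) = 191/1991 = 0.095932
p₀ = P(outcome | unexposed) = 318/4485 = 0.070903
Under exogeneity and monotonicity, PS = (p₁ − p₀) / (1 − p₀).
PS = (0.095932 − 0.070903) / (1 − 0.070903) = 0.025029 / 0.9291 ≈ 0.0269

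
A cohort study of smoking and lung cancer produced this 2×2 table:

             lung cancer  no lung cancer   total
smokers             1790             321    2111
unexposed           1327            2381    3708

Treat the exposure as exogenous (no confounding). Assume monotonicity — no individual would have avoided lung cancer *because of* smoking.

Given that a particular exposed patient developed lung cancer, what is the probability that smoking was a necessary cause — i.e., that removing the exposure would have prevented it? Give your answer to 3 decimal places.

PN ≈ 0.578

p₁ = P(outcome | exposed) = 1790/2111 = 0.84794
p₀ = P(outcome | unexposed) = 1327/3708 = 0.35787
Under exogeneity and monotonicity, PN = (p₁ − p₀)/p₁.
PN = (0.84794 − 0.35787) / 0.84794 ≈ 0.5779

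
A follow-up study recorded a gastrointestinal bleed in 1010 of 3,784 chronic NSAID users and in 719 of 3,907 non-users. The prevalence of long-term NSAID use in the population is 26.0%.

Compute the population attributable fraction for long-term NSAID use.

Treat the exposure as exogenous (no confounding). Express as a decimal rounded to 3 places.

PAF ≈ 0.105

p₁ = P(outcome | exposed) = 1010/3784 = 0.26691
p₀ = P(outcome | unexposed) = 719/3907 = 0.18403
Overall risk P(Y=1) = π·p₁ + (1−π)·p₀ = 0.26×0.26691 + 0.74×0.18403 = 0.20558.
Under exogeneity, PAF = [P(Y=1) − p₀] / P(Y=1).
PAF = (0.20558 − 0.18403) / 0.20558 ≈ 0.1048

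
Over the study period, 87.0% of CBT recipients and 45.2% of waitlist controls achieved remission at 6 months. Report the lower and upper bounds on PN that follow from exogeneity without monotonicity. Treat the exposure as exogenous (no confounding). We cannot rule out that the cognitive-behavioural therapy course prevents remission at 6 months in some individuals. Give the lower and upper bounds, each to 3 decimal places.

p₁ = 0.87, p₀ = 0.452.
Under exogeneity alone the bounds on PN are max{0,(p₁−p₀)/p₁} ≤ PN ≤ min{1,(1−p₀)/p₁}.
  lower = (p₁ − p₀)/p₁ = 0.418 / 0.87 ≈ 0.4805
  upper = min{1, (1 − p₀)/p₁} = 0.548 / 0.87 ≈ 0.6299

0.480 ≤ PN ≤ 0.630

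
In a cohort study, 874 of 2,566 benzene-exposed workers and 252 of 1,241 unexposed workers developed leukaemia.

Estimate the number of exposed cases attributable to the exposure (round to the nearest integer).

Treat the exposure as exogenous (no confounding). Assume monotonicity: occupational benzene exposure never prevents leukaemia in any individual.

p₁ = P(outcome | exposed) = 874/2566 = 0.34061
p₀ = P(outcome | unexposed) = 252/1241 = 0.20306
PN = (p₁ − p₀)/p₁ = (0.34061 − 0.20306) / 0.34061 ≈ 0.40382.
Attributable cases ≈ PN × (exposed cases) = 0.40382 × 874 ≈ 352.94.

about 353 cases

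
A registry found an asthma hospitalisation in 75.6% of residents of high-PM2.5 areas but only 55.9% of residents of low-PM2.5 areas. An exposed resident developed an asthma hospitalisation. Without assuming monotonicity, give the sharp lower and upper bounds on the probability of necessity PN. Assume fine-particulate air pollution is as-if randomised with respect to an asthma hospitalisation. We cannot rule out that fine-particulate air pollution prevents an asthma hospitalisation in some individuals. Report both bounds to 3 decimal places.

0.261 ≤ PN ≤ 0.583

p₁ = 0.756, p₀ = 0.559.
Under exogeneity alone the bounds on PN are max{0,(p₁−p₀)/p₁} ≤ PN ≤ min{1,(1−p₀)/p₁}.
  lower = (p₁ − p₀)/p₁ = 0.197 / 0.756 ≈ 0.2606
  upper = min{1, (1 − p₀)/p₁} = 0.441 / 0.756 ≈ 0.5833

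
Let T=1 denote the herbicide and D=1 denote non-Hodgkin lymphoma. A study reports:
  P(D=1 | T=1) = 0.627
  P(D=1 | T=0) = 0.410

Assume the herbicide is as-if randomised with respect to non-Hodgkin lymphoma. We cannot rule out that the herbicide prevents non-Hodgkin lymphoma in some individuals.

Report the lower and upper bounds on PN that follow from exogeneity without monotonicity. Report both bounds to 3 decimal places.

0.346 ≤ PN ≤ 0.941

Let p₁ = 0.627, p₀ = 0.41.
Under exogeneity alone the bounds on PN are max{0,(p₁−p₀)/p₁} ≤ PN ≤ min{1,(1−p₀)/p₁}.
  lower = (p₁ − p₀)/p₁ = 0.217 / 0.627 ≈ 0.3461
  upper = min{1, (1 − p₀)/p₁} = 0.59 / 0.627 ≈ 0.9410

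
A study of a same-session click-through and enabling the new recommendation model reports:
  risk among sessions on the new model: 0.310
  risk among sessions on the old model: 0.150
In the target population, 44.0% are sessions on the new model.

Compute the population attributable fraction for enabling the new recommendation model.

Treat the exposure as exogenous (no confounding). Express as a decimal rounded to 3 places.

Let p₁ = 0.31, p₀ = 0.15.
Overall risk P(Y=1) = π·p₁ + (1−π)·p₀ = 0.44×0.31 + 0.56×0.15 = 0.2204.
Under exogeneity, PAF = [P(Y=1) − p₀] / P(Y=1).
PAF = (0.2204 − 0.15) / 0.2204 ≈ 0.3194

PAF ≈ 0.319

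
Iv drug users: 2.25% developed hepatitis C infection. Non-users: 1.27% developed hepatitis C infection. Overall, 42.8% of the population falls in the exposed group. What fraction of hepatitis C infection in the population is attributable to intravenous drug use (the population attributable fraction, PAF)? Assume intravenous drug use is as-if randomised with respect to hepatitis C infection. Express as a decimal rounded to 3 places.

p₁ = 0.0225, p₀ = 0.0127.
Overall risk P(Y=1) = π·p₁ + (1−π)·p₀ = 0.428×0.0225 + 0.572×0.0127 = 0.016894.
Under exogeneity, PAF = [P(Y=1) − p₀] / P(Y=1).
PAF = (0.016894 − 0.0127) / 0.016894 ≈ 0.2483

PAF ≈ 0.248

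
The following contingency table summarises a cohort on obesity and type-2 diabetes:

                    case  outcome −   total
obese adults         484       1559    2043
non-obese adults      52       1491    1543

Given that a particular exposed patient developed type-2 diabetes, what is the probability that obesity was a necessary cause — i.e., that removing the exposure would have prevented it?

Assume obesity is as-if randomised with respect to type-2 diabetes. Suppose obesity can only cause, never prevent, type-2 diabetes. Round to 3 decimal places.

PN ≈ 0.858

p₁ = P(outcome | exposed) = 484/2043 = 0.23691
p₀ = P(outcome | unexposed) = 52/1543 = 0.033701
Under exogeneity and monotonicity, PN = (p₁ − p₀)/p₁.
PN = (0.23691 − 0.033701) / 0.23691 ≈ 0.8577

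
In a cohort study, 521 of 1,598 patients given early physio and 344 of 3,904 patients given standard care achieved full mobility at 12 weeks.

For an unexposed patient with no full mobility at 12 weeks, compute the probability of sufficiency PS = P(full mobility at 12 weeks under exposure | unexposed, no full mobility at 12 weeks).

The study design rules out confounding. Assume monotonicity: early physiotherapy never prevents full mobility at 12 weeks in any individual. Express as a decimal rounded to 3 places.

PS ≈ 0.261

p₁ = P(outcome | exposed) = 521/1598 = 0.32603
p₀ = P(outcome | unexposed) = 344/3904 = 0.088115
Under exogeneity and monotonicity, PS = (p₁ − p₀) / (1 − p₀).
PS = (0.32603 − 0.088115) / (1 − 0.088115) = 0.23792 / 0.91189 ≈ 0.2609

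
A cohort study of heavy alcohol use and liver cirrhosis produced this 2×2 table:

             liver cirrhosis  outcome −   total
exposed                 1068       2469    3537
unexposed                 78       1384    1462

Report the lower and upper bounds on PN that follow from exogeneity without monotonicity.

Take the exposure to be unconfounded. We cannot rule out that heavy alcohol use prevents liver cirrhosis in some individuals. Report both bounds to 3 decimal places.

p₁ = P(outcome | exposed) = 1068/3537 = 0.30195
p₀ = P(outcome | unexposed) = 78/1462 = 0.053352
Under exogeneity alone the bounds on PN are max{0,(p₁−p₀)/p₁} ≤ PN ≤ min{1,(1−p₀)/p₁}.
  lower = (p₁ − p₀)/p₁ = 0.2486 / 0.30195 ≈ 0.8233
  upper = min{1, (1 − p₀)/p₁} = 0.94665 / 0.30195 ≈ 3.1351 → capped at 1

0.823 ≤ PN ≤ 1.000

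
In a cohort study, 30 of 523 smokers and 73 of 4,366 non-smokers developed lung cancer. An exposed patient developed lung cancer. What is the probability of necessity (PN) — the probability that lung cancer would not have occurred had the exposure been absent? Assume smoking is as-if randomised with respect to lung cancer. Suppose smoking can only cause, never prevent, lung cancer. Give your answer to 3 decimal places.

PN ≈ 0.709

p₁ = P(outcome | exposed) = 30/523 = 0.057361
p₀ = P(outcome | unexposed) = 73/4366 = 0.01672
Under exogeneity and monotonicity, PN = (p₁ − p₀) / p₁.
PN = (0.057361 − 0.01672) / 0.057361 = 0.040641 / 0.057361 ≈ 0.7085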